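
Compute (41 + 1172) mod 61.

54

1172 mod 61 = 13 (since 19·61 = 1159).
(41 + 13) mod 61 = 54.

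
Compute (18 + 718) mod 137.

51

718 = 5·137 + 33, so 718 mod 137 = 33.
(18 + 33) mod 137 = 51.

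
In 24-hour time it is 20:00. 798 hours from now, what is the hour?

Dividing 798 by 24 gives quotient 33 and remainder 6.
(20 + 6) mod 24 = 2.

2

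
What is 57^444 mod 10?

1

Powers of 7 mod 10 repeat with period 4: 7, 9, 3, 1.
444 mod 4 = 0, so the last digit matches 7^4 = 1.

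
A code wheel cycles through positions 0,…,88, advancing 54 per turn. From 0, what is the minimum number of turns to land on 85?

54⁻¹ ≡ 61 (mod 89) because 54·61 = 3294 = 37·89 + 1.
Multiplying both sides by 61: x ≡ 61·85 = 5185 ≡ 23 (mod 89).
Check: 54·23 = 1242 = 13·89 + 85.

23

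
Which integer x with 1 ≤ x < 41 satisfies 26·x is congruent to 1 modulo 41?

26·30 = 780 = 19·41 + 1, so 26⁻¹ ≡ 30 (mod 41).

30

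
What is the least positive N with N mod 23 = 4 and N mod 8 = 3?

27

Since 8·3 ≡ 1 (mod 23), take x = 3 + 8·((4−3)·3 mod 23) = 3 + 8·3 = 27.
Check: 27 mod 23 = 4, 27 mod 8 = 3.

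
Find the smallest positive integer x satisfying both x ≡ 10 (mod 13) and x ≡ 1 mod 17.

205

x ≡ 10 (mod 13) gives x ∈ {10, 23, 36, 49, 62, 75, 88, 101, …}.
The first of these with x mod 17 = 1 is 205.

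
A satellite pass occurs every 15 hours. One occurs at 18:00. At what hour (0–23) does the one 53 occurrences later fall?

53·15 = 795.
795 − 33·24 = 3, so 795 ≡ 3 (mod 24).
(18 + 3) mod 24 = 21.

21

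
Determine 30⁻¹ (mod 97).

97 = 3·30 + 7
30 = 4·7 + 2
7 = 3·2 + 1
2 = 2·1 + 0
Back-substituting gives 30·55 ≡ 1 (mod 97).

55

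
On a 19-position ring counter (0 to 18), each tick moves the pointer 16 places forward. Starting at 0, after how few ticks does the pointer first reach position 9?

16⁻¹ ≡ 6 (mod 19) because 16·6 = 96 = 5·19 + 1.
Multiplying both sides by 6: x ≡ 6·9 = 54 ≡ 16 (mod 19).
Check: 16·16 = 256 = 13·19 + 9.

16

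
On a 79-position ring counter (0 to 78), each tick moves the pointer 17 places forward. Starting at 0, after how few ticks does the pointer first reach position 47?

26

17⁻¹ ≡ 14 (mod 79) because 17·14 = 238 = 3·79 + 1.
Multiplying both sides by 14: x ≡ 14·47 = 658 ≡ 26 (mod 79).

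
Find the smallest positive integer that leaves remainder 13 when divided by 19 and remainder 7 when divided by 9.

x ≡ 7 (mod 9) gives x ∈ {7, 16, 25, 34, 43, 52, 61, 70}.
The first of these with x mod 19 = 13 is 70.

70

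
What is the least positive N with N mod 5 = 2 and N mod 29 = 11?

Since 29·4 ≡ 1 (mod 5), take x = 11 + 29·((2−11)·4 mod 5) = 11 + 29·4 = 127.
Check: 127 mod 5 = 2, 127 mod 29 = 11.

127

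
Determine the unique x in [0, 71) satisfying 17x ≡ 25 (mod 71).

14

17⁻¹ ≡ 46 (mod 71) because 17·46 = 782 = 11·71 + 1.
So x ≡ 46·25 = 1150 ≡ 14 (mod 71).
Check: 17·14 = 238 = 3·71 + 25.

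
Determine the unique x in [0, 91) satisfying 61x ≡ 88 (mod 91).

The inverse of 61 mod 91 is 3 (since 61·3 = 183 ≡ 1).
Multiplying both sides by 3: x ≡ 3·88 = 264 ≡ 82 (mod 91).

82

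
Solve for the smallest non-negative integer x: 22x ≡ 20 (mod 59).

17

The inverse of 22 mod 59 is 51 (since 22·51 = 1122 ≡ 1).
Multiplying both sides by 51: x ≡ 51·20 = 1020 ≡ 17 (mod 59).
Check: 22·17 = 374 = 6·59 + 20.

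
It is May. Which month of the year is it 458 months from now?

458 = 38·12 + 2, so 458 mod 12 = 2.
May + 2 months → July.

July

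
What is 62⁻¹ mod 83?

62·79 = 4898 = 59·83 + 1, so 62⁻¹ ≡ 79 (mod 83).

79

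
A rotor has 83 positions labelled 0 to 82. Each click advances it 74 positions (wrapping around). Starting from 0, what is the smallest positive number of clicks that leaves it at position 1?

46

83 = 1·74 + 9
74 = 8·9 + 2
9 = 4·2 + 1
2 = 2·1 + 0
Back-substituting gives 74·46 ≡ 1 (mod 83).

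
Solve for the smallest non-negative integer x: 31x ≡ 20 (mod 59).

33

31⁻¹ ≡ 40 (mod 59) because 31·40 = 1240 = 21·59 + 1.
So x ≡ 40·20 = 800 ≡ 33 (mod 59).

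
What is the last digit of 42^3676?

The units digit of 42^n cycles with period 4: 2, 4, 8, 6, …
3676 leaves remainder 0 on division by 4, so 42^3676 ends in 6.

6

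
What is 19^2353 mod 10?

The units digit of 19^n cycles with period 2: 9, 1, …
2353 leaves remainder 1 on division by 2, so 19^2353 ends in 9.

9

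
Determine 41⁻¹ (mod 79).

79 = 1·41 + 38
41 = 1·38 + 3
38 = 12·3 + 2
3 = 1·2 + 1
2 = 2·1 + 0
Back-substituting gives 41·27 ≡ 1 (mod 79).

27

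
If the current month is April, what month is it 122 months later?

122 mod 12 = 2 (since 10·12 = 120).
April + 2 months → June.

June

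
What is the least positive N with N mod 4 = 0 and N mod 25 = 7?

32

x ≡ 0 (mod 4) gives x ∈ {0, 4, 8, 12, 16, 20, 24, 28, …}.
The first of these with x mod 25 = 7 is 32.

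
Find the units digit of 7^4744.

Powers of 7 mod 10 repeat with period 4: 7, 9, 3, 1.
4744 mod 4 = 0, so the last digit matches 7^4 = 1.

1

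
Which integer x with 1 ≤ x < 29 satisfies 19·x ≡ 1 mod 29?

19·26 = 494 = 17·29 + 1, so 19⁻¹ ≡ 26 (mod 29).

26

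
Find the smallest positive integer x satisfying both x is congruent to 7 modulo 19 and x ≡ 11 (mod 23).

x ≡ 7 (mod 19) gives x ∈ {7, 26, 45, 64, 83, 102, 121, 140, …}.
The first of these with x mod 23 = 11 is 425.

425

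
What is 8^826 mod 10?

4

Last digits of 8^n: 8, 4, 2, 6 (period 4).
826 leaves remainder 2 on division by 4, so 8^826 ends in 4.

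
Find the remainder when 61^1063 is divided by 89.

By repeated squaring mod 89: 61^1≡61, 61^2≡72, 61^4≡22, 61^8≡39, 61^16≡8, 61^32≡64, 61^64≡2, 61^128≡4, 61^256≡16, 61^512≡78, 61^1024≡32.
Since 1063 = 1 + 2 + 4 + 32 + 1024 in binary, 61^1063 ≡ 61·72·22·64·32 ≡ 59 (mod 89).

59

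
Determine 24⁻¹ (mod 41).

41 = 1·24 + 17
24 = 1·17 + 7
17 = 2·7 + 3
7 = 2·3 + 1
3 = 3·1 + 0
Back-substituting gives 24·12 ≡ 1 (mod 41).

12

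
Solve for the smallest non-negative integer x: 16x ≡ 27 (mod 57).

48

16⁻¹ ≡ 25 (mod 57) because 16·25 = 400 = 7·57 + 1.
So x ≡ 25·27 = 675 ≡ 48 (mod 57).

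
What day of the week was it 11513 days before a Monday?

Wednesday

11513 = 1644·7 + 5, so 11513 mod 7 = 5.
Monday − 5 days → Wednesday.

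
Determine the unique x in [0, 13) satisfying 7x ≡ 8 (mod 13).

3

7⁻¹ ≡ 2 (mod 13) because 7·2 = 14 = 1·13 + 1.
Multiplying both sides by 2: x ≡ 2·8 = 16 ≡ 3 (mod 13).
Check: 7·3 = 21 = 1·13 + 8.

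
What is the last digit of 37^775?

Powers of 7 mod 10 repeat with period 4: 7, 9, 3, 1.
775 leaves remainder 3 on division by 4, so 37^775 ends in 3.

3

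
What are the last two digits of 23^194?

09

Successive squares of 23 mod 100: 23^1≡23, 23^2≡29, 23^4≡41, 23^8≡81, 23^16≡61, 23^32≡21, 23^64≡41, 23^128≡81.
194 = 2 + 64 + 128, so 23^194 ≡ 29·41·81 ≡ 9 (mod 100).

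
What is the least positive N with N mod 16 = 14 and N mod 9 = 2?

110

x ≡ 2 (mod 9) gives x ∈ {2, 11, 20, 29, 38, 47, 56, 65, …}.
The first of these with x mod 16 = 14 is 110.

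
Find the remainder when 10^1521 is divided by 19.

Square-and-reduce mod 19: 10^1≡10, 10^2≡5, 10^4≡6, 10^8≡17, 10^16≡4, 10^32≡16, 10^64≡9, 10^128≡5, 10^256≡6, 10^512≡17, 10^1024≡4.
Since 1521 = 1 + 16 + 32 + 64 + 128 + 256 + 1024 in binary, 10^1521 ≡ 10·4·16·9·5·6·4 ≡ 18 (mod 19).

18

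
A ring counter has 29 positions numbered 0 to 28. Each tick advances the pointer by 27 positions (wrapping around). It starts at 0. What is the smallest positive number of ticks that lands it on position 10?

27⁻¹ ≡ 14 (mod 29) because 27·14 = 378 = 13·29 + 1.
So x ≡ 14·10 = 140 ≡ 24 (mod 29).

24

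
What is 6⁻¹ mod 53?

9

6·9 = 54 = 1·53 + 1, so 6⁻¹ ≡ 9 (mod 53).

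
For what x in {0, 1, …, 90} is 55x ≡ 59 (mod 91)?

11

55⁻¹ ≡ 48 (mod 91) because 55·48 = 2640 = 29·91 + 1.
So x ≡ 48·59 = 2832 ≡ 11 (mod 91).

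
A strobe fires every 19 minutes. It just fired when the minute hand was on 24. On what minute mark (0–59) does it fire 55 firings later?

55·19 = 1045.
1045 mod 60 = 25 (since 17·60 = 1020).
(24 + 25) mod 60 = 49.

49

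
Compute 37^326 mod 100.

Successive squares of 37 mod 100: 37^1≡37, 37^2≡69, 37^4≡61, 37^8≡21, 37^16≡41, 37^32≡81, 37^64≡61, 37^128≡21, 37^256≡41.
Since 326 = 2 + 4 + 64 + 256 in binary, 37^326 ≡ 69·61·61·41 ≡ 9 (mod 100).

9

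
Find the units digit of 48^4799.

2

Powers of 8 mod 10 repeat with period 4: 8, 4, 2, 6.
4799 mod 4 = 3, so the last digit matches 8^3 = 2.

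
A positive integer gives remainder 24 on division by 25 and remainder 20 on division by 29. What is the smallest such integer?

49

x ≡ 24 (mod 25) gives x ∈ {24, 49}.
The first of these with x mod 29 = 20 is 49.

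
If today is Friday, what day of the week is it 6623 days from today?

Saturday

Dividing 6623 by 7 gives quotient 946 and remainder 1.
Friday + 1 day → Saturday.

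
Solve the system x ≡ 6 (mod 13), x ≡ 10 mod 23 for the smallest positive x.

Since 23·4 ≡ 1 (mod 13), take x = 10 + 23·((6−10)·4 mod 13) = 10 + 23·10 = 240.
Check: 240 mod 13 = 6, 240 mod 23 = 10.

240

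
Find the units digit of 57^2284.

Powers of 7 mod 10 repeat with period 4: 7, 9, 3, 1.
2284 leaves remainder 0 on division by 4, so 57^2284 ends in 1.

1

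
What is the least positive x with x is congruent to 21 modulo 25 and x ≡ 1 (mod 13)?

Since 13·2 ≡ 1 (mod 25), take x = 1 + 13·((21−1)·2 mod 25) = 1 + 13·15 = 196.
Check: 196 mod 25 = 21, 196 mod 13 = 1.

196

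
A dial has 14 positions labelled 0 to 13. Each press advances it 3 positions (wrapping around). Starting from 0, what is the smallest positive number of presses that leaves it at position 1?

14 = 4·3 + 2
3 = 1·2 + 1
2 = 2·1 + 0
Back-substituting gives 3·5 ≡ 1 (mod 14).

5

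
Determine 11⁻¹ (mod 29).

8

11·8 = 88 = 3·29 + 1, so 11⁻¹ ≡ 8 (mod 29).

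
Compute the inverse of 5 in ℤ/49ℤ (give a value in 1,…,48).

10

49 = 9·5 + 4
5 = 1·4 + 1
4 = 4·1 + 0
Back-substituting gives 5·10 ≡ 1 (mod 49).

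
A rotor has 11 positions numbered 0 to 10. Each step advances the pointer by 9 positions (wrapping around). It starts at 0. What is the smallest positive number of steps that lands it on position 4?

9

The inverse of 9 mod 11 is 5 (since 9·5 = 45 ≡ 1).
So x ≡ 5·4 = 20 ≡ 9 (mod 11).
Check: 9·9 = 81 = 7·11 + 4.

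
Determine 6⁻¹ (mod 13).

6·11 = 66 = 5·13 + 1, so 6⁻¹ ≡ 11 (mod 13).

11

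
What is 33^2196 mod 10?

1

Powers of 3 mod 10 repeat with period 4: 3, 9, 7, 1.
2196 leaves remainder 0 on division by 4, so 33^2196 ends in 1.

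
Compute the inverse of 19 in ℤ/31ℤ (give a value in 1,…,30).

18

19·18 = 342 = 11·31 + 1, so 19⁻¹ ≡ 18 (mod 31).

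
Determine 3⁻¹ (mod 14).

14 = 4·3 + 2
3 = 1·2 + 1
2 = 2·1 + 0
Back-substituting gives 3·5 ≡ 1 (mod 14).

5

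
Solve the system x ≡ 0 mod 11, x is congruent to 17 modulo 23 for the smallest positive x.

x ≡ 0 (mod 11) gives x ∈ {0, 11, 22, 33, 44, 55, 66, 77, …}.
The first of these with x mod 23 = 17 is 132.

132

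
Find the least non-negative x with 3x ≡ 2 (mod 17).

12

3⁻¹ ≡ 6 (mod 17) because 3·6 = 18 = 1·17 + 1.
So x ≡ 6·2 = 12 ≡ 12 (mod 17).
Check: 3·12 = 36 = 2·17 + 2.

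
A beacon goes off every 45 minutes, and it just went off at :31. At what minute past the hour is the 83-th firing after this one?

83·45 = 3735.
3735 mod 60 = 15 (since 62·60 = 3720).
(31 + 15) mod 60 = 46.

46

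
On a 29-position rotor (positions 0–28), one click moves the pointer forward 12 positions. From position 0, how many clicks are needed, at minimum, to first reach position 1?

17

12·17 = 204 = 7·29 + 1, so 12⁻¹ ≡ 17 (mod 29).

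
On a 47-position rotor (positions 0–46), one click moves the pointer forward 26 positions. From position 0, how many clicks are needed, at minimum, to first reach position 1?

26·38 = 988 = 21·47 + 1, so 26⁻¹ ≡ 38 (mod 47).

38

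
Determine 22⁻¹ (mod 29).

29 = 1·22 + 7
22 = 3·7 + 1
7 = 7·1 + 0
Back-substituting gives 22·4 ≡ 1 (mod 29).

4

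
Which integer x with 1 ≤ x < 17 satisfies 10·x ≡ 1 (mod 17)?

12

10·12 = 120 = 7·17 + 1, so 10⁻¹ ≡ 12 (mod 17).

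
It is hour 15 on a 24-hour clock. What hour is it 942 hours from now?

21

Dividing 942 by 24 gives quotient 39 and remainder 6.
(15 + 6) mod 24 = 21.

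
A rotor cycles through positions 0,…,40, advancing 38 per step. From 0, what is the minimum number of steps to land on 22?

20

The inverse of 38 mod 41 is 27 (since 38·27 = 1026 ≡ 1).
Multiplying both sides by 27: x ≡ 27·22 = 594 ≡ 20 (mod 41).
Check: 38·20 = 760 = 18·41 + 22.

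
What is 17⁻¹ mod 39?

23

39 = 2·17 + 5
17 = 3·5 + 2
5 = 2·2 + 1
2 = 2·1 + 0
Back-substituting gives 17·23 ≡ 1 (mod 39).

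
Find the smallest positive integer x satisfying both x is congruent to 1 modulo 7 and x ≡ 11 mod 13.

x ≡ 1 (mod 7) gives x ∈ {1, 8, 15, 22, 29, 36, 43, 50}.
The first of these with x mod 13 = 11 is 50.

50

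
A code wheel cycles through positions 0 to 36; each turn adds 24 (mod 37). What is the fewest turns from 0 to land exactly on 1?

17

37 = 1·24 + 13
24 = 1·13 + 11
13 = 1·11 + 2
11 = 5·2 + 1
2 = 2·1 + 0
Back-substituting gives 24·17 ≡ 1 (mod 37).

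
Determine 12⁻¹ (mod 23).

2

23 = 1·12 + 11
12 = 1·11 + 1
11 = 11·1 + 0
Back-substituting gives 12·2 ≡ 1 (mod 23).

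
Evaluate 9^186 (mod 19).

11

Square-and-reduce mod 19: 9^1≡9, 9^2≡5, 9^4≡6, 9^8≡17, 9^16≡4, 9^32≡16, 9^64≡9, 9^128≡5.
186 = 2 + 8 + 16 + 32 + 128, so 9^186 ≡ 5·17·4·16·5 ≡ 11 (mod 19).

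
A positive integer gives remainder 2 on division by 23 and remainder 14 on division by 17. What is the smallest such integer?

x ≡ 14 (mod 17) gives x ∈ {14, 31, 48}.
The first of these with x mod 23 = 2 is 48.

48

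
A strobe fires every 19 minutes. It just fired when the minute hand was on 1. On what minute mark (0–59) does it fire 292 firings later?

292·19 = 5548.
Dividing 5548 by 60 gives quotient 92 and remainder 28.
(1 + 28) mod 60 = 29.

29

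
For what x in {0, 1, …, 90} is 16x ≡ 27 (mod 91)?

87

16⁻¹ ≡ 74 (mod 91) because 16·74 = 1184 = 13·91 + 1.
Multiplying both sides by 74: x ≡ 74·27 = 1998 ≡ 87 (mod 91).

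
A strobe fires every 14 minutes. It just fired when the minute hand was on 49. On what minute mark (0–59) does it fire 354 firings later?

354·14 = 4956.
4956 mod 60 = 36 (since 82·60 = 4920).
(49 + 36) mod 60 = 25.

25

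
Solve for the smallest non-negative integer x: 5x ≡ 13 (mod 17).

The inverse of 5 mod 17 is 7 (since 5·7 = 35 ≡ 1).
Multiplying both sides by 7: x ≡ 7·13 = 91 ≡ 6 (mod 17).

6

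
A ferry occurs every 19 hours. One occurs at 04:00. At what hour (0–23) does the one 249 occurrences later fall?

7

249·19 = 4731.
Dividing 4731 by 24 gives quotient 197 and remainder 3.
(4 + 3) mod 24 = 7.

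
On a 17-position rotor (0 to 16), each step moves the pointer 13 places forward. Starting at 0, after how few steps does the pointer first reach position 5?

The inverse of 13 mod 17 is 4 (since 13·4 = 52 ≡ 1).
Multiplying both sides by 4: x ≡ 4·5 = 20 ≡ 3 (mod 17).

3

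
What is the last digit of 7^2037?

7

Last digits of 7^n: 7, 9, 3, 1 (period 4).
2037 mod 4 = 1, so the last digit matches 7^1 = 7.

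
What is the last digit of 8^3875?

Powers of 8 mod 10 repeat with period 4: 8, 4, 2, 6.
3875 mod 4 = 3, so the last digit matches 8^3 = 2.

2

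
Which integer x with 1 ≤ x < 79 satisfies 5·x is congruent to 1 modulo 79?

79 = 15·5 + 4
5 = 1·4 + 1
4 = 4·1 + 0
Back-substituting gives 5·16 ≡ 1 (mod 79).

16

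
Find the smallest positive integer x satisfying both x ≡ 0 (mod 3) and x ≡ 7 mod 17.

x ≡ 0 (mod 3) gives x ∈ {0, 3, 6, 9, 12, 15, 18, 21, …}.
The first of these with x mod 17 = 7 is 24.

24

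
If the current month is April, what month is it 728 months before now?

August

728 mod 12 = 8 (since 60·12 = 720).
April − 8 months → August.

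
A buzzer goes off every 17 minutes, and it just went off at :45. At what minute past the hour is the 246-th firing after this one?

246·17 = 4182.
Dividing 4182 by 60 gives quotient 69 and remainder 42.
(45 + 42) mod 60 = 27.

27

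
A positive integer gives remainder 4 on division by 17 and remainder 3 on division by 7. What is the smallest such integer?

38

x ≡ 3 (mod 7) gives x ∈ {3, 10, 17, 24, 31, 38}.
The first of these with x mod 17 = 4 is 38.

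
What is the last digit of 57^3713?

Last digits of 7^n: 7, 9, 3, 1 (period 4).
3713 leaves remainder 1 on division by 4, so 57^3713 ends in 7.

7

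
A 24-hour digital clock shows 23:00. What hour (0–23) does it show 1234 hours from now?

9

1234 − 51·24 = 10, so 1234 ≡ 10 (mod 24).
(23 + 10) mod 24 = 9.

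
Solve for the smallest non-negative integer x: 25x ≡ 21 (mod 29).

2

The inverse of 25 mod 29 is 7 (since 25·7 = 175 ≡ 1).
Multiplying both sides by 7: x ≡ 7·21 = 147 ≡ 2 (mod 29).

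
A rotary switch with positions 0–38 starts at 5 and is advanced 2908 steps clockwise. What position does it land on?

Dividing 2908 by 39 gives quotient 74 and remainder 22.
(5 + 22) mod 39 = 27.

27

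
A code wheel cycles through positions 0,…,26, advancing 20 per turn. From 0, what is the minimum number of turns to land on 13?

The inverse of 20 mod 27 is 23 (since 20·23 = 460 ≡ 1).
Multiplying both sides by 23: x ≡ 23·13 = 299 ≡ 2 (mod 27).

2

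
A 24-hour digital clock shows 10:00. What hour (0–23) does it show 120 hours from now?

10

Dividing 120 by 24 gives quotient 5 and remainder 0.
(10 + 0) mod 24 = 10.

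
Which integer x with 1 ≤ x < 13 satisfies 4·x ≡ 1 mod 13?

4·10 = 40 = 3·13 + 1, so 4⁻¹ ≡ 10 (mod 13).

10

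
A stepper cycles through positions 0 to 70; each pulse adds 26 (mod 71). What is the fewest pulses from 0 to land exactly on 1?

41

71 = 2·26 + 19
26 = 1·19 + 7
19 = 2·7 + 5
7 = 1·5 + 2
5 = 2·2 + 1
2 = 2·1 + 0
Back-substituting gives 26·41 ≡ 1 (mod 71).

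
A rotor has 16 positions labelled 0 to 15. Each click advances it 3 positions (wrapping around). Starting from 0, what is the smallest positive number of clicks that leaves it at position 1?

11

16 = 5·3 + 1
3 = 3·1 + 0
Back-substituting gives 3·11 ≡ 1 (mod 16).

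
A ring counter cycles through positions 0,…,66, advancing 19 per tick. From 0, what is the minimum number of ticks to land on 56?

10

19⁻¹ ≡ 60 (mod 67) because 19·60 = 1140 = 17·67 + 1.
Multiplying both sides by 60: x ≡ 60·56 = 3360 ≡ 10 (mod 67).
Check: 19·10 = 190 = 2·67 + 56.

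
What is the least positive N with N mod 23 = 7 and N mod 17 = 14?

x ≡ 14 (mod 17) gives x ∈ {14, 31, 48, 65, 82, 99}.
The first of these with x mod 23 = 7 is 99.

99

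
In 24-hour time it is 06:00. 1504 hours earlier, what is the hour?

14

Dividing 1504 by 24 gives quotient 62 and remainder 16.
(6 − 16) mod 24 = 14.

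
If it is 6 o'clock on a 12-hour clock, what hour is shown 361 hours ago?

361 − 30·12 = 1, so 361 ≡ 1 (mod 12).
6 − 1 → 5 on a 12-hour dial.

5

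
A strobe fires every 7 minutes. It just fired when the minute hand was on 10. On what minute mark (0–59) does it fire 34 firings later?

8

34·7 = 238.
238 = 3·60 + 58, so 238 mod 60 = 58.
(10 + 58) mod 60 = 8.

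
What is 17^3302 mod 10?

The units digit of 17^n cycles with period 4: 7, 9, 3, 1, …
3302 mod 4 = 2, so the last digit matches 7^2 = 9.

9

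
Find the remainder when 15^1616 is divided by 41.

37

Square-and-reduce mod 41: 15^1≡15, 15^2≡20, 15^4≡31, 15^8≡18, 15^16≡37, 15^32≡16, 15^64≡10, 15^128≡18, 15^256≡37, 15^512≡16, 15^1024≡10.
1616 = 16 + 64 + 512 + 1024, so 15^1616 ≡ 37·10·16·10 ≡ 37 (mod 41).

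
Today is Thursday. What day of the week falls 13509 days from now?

Wednesday

13509 mod 7 = 6 (since 1929·7 = 13503).
Thursday + 6 days → Wednesday.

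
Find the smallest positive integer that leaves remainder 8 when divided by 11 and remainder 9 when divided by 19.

x ≡ 8 (mod 11) gives x ∈ {8, 19, 30, 41, 52, 63, 74, 85}.
The first of these with x mod 19 = 9 is 85.

85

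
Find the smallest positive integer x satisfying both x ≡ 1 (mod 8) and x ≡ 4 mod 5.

x ≡ 4 (mod 5) gives x ∈ {4, 9}.
The first of these with x mod 8 = 1 is 9.

9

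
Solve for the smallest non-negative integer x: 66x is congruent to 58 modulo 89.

71

The inverse of 66 mod 89 is 58 (since 66·58 = 3828 ≡ 1).
So x ≡ 58·58 = 3364 ≡ 71 (mod 89).
Check: 66·71 = 4686 = 52·89 + 58.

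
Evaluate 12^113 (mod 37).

By repeated squaring mod 37: 12^1≡12, 12^2≡33, 12^4≡16, 12^8≡34, 12^16≡9, 12^32≡7, 12^64≡12.
113 = 1 + 16 + 32 + 64, so 12^113 ≡ 12·9·7·12 ≡ 7 (mod 37).

7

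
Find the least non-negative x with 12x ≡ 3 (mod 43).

11

The inverse of 12 mod 43 is 18 (since 12·18 = 216 ≡ 1).
So x ≡ 18·3 = 54 ≡ 11 (mod 43).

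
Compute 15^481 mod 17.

By repeated squaring mod 17: 15^1≡15, 15^2≡4, 15^4≡16, 15^8≡1, 15^16≡1, 15^32≡1, 15^64≡1, 15^128≡1, 15^256≡1.
Since 481 = 1 + 32 + 64 + 128 + 256 in binary, 15^481 ≡ 15·1·1·1·1 ≡ 15 (mod 17).

15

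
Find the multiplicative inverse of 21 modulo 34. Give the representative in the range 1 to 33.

34 = 1·21 + 13
21 = 1·13 + 8
13 = 1·8 + 5
8 = 1·5 + 3
5 = 1·3 + 2
3 = 1·2 + 1
2 = 2·1 + 0
Back-substituting gives 21·13 ≡ 1 (mod 34).

13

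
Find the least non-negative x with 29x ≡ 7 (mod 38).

29⁻¹ ≡ 21 (mod 38) because 29·21 = 609 = 16·38 + 1.
So x ≡ 21·7 = 147 ≡ 33 (mod 38).

33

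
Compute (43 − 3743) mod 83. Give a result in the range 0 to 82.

Dividing 3743 by 83 gives quotient 45 and remainder 8.
(43 − 8) mod 83 = 35.

35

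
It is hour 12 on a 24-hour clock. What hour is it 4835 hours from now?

Dividing 4835 by 24 gives quotient 201 and remainder 11.
(12 + 11) mod 24 = 23.

23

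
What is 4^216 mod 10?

The units digit of 4^n cycles with period 2: 4, 6, …
216 leaves remainder 0 on division by 2, so 4^216 ends in 6.

6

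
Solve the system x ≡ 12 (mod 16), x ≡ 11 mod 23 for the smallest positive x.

x ≡ 12 (mod 16) gives x ∈ {12, 28, 44, 60, 76, 92, 108, 124, …}.
The first of these with x mod 23 = 11 is 172.

172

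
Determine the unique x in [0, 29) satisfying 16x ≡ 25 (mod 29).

7

16⁻¹ ≡ 20 (mod 29) because 16·20 = 320 = 11·29 + 1.
Multiplying both sides by 20: x ≡ 20·25 = 500 ≡ 7 (mod 29).
Check: 16·7 = 112 = 3·29 + 25.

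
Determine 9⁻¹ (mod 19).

9·17 = 153 = 8·19 + 1, so 9⁻¹ ≡ 17 (mod 19).

17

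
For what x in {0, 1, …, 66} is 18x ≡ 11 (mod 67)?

18⁻¹ ≡ 41 (mod 67) because 18·41 = 738 = 11·67 + 1.
So x ≡ 41·11 = 451 ≡ 49 (mod 67).
Check: 18·49 = 882 = 13·67 + 11.

49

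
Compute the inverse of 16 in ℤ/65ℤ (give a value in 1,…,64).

65 = 4·16 + 1
16 = 16·1 + 0
Back-substituting gives 16·61 ≡ 1 (mod 65).

61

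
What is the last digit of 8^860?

6

The units digit of 8^n cycles with period 4: 8, 4, 2, 6, …
860 leaves remainder 0 on division by 4, so 8^860 ends in 6.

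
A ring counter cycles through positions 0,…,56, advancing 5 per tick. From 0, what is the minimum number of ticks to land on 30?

The inverse of 5 mod 57 is 23 (since 5·23 = 115 ≡ 1).
So x ≡ 23·30 = 690 ≡ 6 (mod 57).

6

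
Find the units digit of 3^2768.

Last digits of 3^n: 3, 9, 7, 1 (period 4).
2768 leaves remainder 0 on division by 4, so 3^2768 ends in 1.

1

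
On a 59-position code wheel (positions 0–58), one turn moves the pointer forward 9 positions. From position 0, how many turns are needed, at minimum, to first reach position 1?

46

9·46 = 414 = 7·59 + 1, so 9⁻¹ ≡ 46 (mod 59).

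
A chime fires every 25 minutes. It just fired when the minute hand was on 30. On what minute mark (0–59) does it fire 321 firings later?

15

321·25 = 8025.
8025 = 133·60 + 45, so 8025 mod 60 = 45.
(30 + 45) mod 60 = 15.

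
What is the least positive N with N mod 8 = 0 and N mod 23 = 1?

x ≡ 0 (mod 8) gives x ∈ {0, 8, 16, 24}.
The first of these with x mod 23 = 1 is 24.

24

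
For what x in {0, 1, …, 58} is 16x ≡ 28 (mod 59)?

46

16⁻¹ ≡ 48 (mod 59) because 16·48 = 768 = 13·59 + 1.
Multiplying both sides by 48: x ≡ 48·28 = 1344 ≡ 46 (mod 59).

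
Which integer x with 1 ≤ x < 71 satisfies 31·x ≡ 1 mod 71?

71 = 2·31 + 9
31 = 3·9 + 4
9 = 2·4 + 1
4 = 4·1 + 0
Back-substituting gives 31·55 ≡ 1 (mod 71).

55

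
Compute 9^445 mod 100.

49

Successive squares of 9 mod 100: 9^1≡9, 9^2≡81, 9^4≡61, 9^8≡21, 9^16≡41, 9^32≡81, 9^64≡61, 9^128≡21, 9^256≡41.
Since 445 = 1 + 4 + 8 + 16 + 32 + 128 + 256 in binary, 9^445 ≡ 9·61·21·41·81·21·41 ≡ 49 (mod 100).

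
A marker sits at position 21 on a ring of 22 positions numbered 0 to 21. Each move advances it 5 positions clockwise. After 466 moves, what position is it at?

466·5 = 2330.
2330 mod 22 = 20 (since 105·22 = 2310).
(21 + 20) mod 22 = 19.

19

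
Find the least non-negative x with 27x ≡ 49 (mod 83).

The inverse of 27 mod 83 is 40 (since 27·40 = 1080 ≡ 1).
So x ≡ 40·49 = 1960 ≡ 51 (mod 83).
Check: 27·51 = 1377 = 16·83 + 49.

51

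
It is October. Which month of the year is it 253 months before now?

Dividing 253 by 12 gives quotient 21 and remainder 1.
October − 1 month → September.

September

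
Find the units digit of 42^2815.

8

Powers of 2 mod 10 repeat with period 4: 2, 4, 8, 6.
2815 mod 4 = 3, so the last digit matches 2^3 = 8.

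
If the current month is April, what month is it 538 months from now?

538 − 44·12 = 10, so 538 ≡ 10 (mod 12).
April + 10 months → February.

February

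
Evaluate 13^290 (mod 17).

Square-and-reduce mod 17: 13^1≡13, 13^2≡16, 13^4≡1, 13^8≡1, 13^16≡1, 13^32≡1, 13^64≡1, 13^128≡1, 13^256≡1.
290 = 2 + 32 + 256, so 13^290 ≡ 16·1·1 ≡ 16 (mod 17).

16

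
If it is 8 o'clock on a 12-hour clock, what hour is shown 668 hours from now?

Dividing 668 by 12 gives quotient 55 and remainder 8.
8 + 8 → 4 on a 12-hour dial.

4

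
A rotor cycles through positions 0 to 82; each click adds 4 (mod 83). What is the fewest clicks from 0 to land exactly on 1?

21

4·21 = 84 = 1·83 + 1, so 4⁻¹ ≡ 21 (mod 83).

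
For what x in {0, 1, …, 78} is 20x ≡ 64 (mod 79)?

19

20⁻¹ ≡ 4 (mod 79) because 20·4 = 80 = 1·79 + 1.
So x ≡ 4·64 = 256 ≡ 19 (mod 79).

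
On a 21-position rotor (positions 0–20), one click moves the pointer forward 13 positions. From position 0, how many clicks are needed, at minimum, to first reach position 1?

21 = 1·13 + 8
13 = 1·8 + 5
8 = 1·5 + 3
5 = 1·3 + 2
3 = 1·2 + 1
2 = 2·1 + 0
Back-substituting gives 13·13 ≡ 1 (mod 21).

13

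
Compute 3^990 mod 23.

1

Square-and-reduce mod 23: 3^1≡3, 3^2≡9, 3^4≡12, 3^8≡6, 3^16≡13, 3^32≡8, 3^64≡18, 3^128≡2, 3^256≡4, 3^512≡16.
990 = 2 + 4 + 8 + 16 + 64 + 128 + 256 + 512, so 3^990 ≡ 9·12·6·13·18·2·4·16 ≡ 1 (mod 23).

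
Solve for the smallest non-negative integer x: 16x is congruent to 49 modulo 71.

16⁻¹ ≡ 40 (mod 71) because 16·40 = 640 = 9·71 + 1.
Multiplying both sides by 40: x ≡ 40·49 = 1960 ≡ 43 (mod 71).

43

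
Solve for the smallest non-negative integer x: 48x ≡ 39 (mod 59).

48⁻¹ ≡ 16 (mod 59) because 48·16 = 768 = 13·59 + 1.
So x ≡ 16·39 = 624 ≡ 34 (mod 59).

34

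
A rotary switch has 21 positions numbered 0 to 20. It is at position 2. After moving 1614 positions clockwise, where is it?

Dividing 1614 by 21 gives quotient 76 and remainder 18.
(2 + 18) mod 21 = 20.

20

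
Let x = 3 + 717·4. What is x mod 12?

3

717·4 = 2868.
Dividing 2868 by 12 gives quotient 239 and remainder 0.
(3 + 0) mod 12 = 3.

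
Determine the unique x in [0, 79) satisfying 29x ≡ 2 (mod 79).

The inverse of 29 mod 79 is 30 (since 29·30 = 870 ≡ 1).
So x ≡ 30·2 = 60 ≡ 60 (mod 79).

60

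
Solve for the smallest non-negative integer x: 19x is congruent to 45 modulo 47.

19⁻¹ ≡ 5 (mod 47) because 19·5 = 95 = 2·47 + 1.
So x ≡ 5·45 = 225 ≡ 37 (mod 47).

37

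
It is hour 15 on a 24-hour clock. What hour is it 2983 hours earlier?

2983 mod 24 = 7 (since 124·24 = 2976).
(15 − 7) mod 24 = 8.

8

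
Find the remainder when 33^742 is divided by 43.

Successive squares of 33 mod 43: 33^1≡33, 33^2≡14, 33^4≡24, 33^8≡17, 33^16≡31, 33^32≡15, 33^64≡10, 33^128≡14, 33^256≡24, 33^512≡17.
742 = 2 + 4 + 32 + 64 + 128 + 512, so 33^742 ≡ 14·24·15·10·14·17 ≡ 6 (mod 43).

6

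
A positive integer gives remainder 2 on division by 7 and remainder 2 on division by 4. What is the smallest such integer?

Since 4·2 ≡ 1 (mod 7), take x = 2 + 4·((2−2)·2 mod 7) = 2 + 4·0 = 2.
Check: 2 mod 7 = 2, 2 mod 4 = 2.

2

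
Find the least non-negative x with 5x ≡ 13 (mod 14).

11

The inverse of 5 mod 14 is 3 (since 5·3 = 15 ≡ 1).
Multiplying both sides by 3: x ≡ 3·13 = 39 ≡ 11 (mod 14).
Check: 5·11 = 55 = 3·14 + 13.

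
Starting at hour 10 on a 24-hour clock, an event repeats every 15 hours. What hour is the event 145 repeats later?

1

145·15 = 2175.
2175 − 90·24 = 15, so 2175 ≡ 15 (mod 24).
(10 + 15) mod 24 = 1.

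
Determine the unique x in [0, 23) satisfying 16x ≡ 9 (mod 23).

2

The inverse of 16 mod 23 is 13 (since 16·13 = 208 ≡ 1).
So x ≡ 13·9 = 117 ≡ 2 (mod 23).
Check: 16·2 = 32 = 1·23 + 9.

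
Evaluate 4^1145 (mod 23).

4

Square-and-reduce mod 23: 4^1≡4, 4^2≡16, 4^4≡3, 4^8≡9, 4^16≡12, 4^32≡6, 4^64≡13, 4^128≡8, 4^256≡18, 4^512≡2, 4^1024≡4.
Since 1145 = 1 + 8 + 16 + 32 + 64 + 1024 in binary, 4^1145 ≡ 4·9·12·6·13·4 ≡ 4 (mod 23).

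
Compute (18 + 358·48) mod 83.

358·48 = 17184.
17184 − 207·83 = 3, so 17184 ≡ 3 (mod 83).
(18 + 3) mod 83 = 21.

21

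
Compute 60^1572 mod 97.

64

Successive squares of 60 mod 97: 60^1≡60, 60^2≡11, 60^4≡24, 60^8≡91, 60^16≡36, 60^32≡35, 60^64≡61, 60^128≡35, 60^256≡61, 60^512≡35, 60^1024≡61.
1572 = 4 + 32 + 512 + 1024, so 60^1572 ≡ 24·35·35·61 ≡ 64 (mod 97).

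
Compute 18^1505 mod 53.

Successive squares of 18 mod 53: 18^1≡18, 18^2≡6, 18^4≡36, 18^8≡24, 18^16≡46, 18^32≡49, 18^64≡16, 18^128≡44, 18^256≡28, 18^512≡42, 18^1024≡15.
Since 1505 = 1 + 32 + 64 + 128 + 256 + 1024 in binary, 18^1505 ≡ 18·49·16·44·28·15 ≡ 27 (mod 53).

27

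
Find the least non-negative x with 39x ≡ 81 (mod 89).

50

39⁻¹ ≡ 16 (mod 89) because 39·16 = 624 = 7·89 + 1.
So x ≡ 16·81 = 1296 ≡ 50 (mod 89).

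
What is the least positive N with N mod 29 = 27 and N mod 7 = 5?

x ≡ 5 (mod 7) gives x ∈ {5, 12, 19, 26, 33, 40, 47, 54, …}.
The first of these with x mod 29 = 27 is 201.

201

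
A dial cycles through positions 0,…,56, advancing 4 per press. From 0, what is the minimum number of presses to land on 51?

The inverse of 4 mod 57 is 43 (since 4·43 = 172 ≡ 1).
Multiplying both sides by 43: x ≡ 43·51 = 2193 ≡ 27 (mod 57).

27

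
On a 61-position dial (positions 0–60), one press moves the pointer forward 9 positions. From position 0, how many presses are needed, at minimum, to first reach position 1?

34

61 = 6·9 + 7
9 = 1·7 + 2
7 = 3·2 + 1
2 = 2·1 + 0
Back-substituting gives 9·34 ≡ 1 (mod 61).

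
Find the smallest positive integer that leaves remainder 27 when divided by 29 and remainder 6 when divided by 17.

x ≡ 6 (mod 17) gives x ∈ {6, 23, 40, 57, 74, 91, 108, 125, …}.
The first of these with x mod 29 = 27 is 346.

346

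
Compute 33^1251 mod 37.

1

Square-and-reduce mod 37: 33^1≡33, 33^2≡16, 33^4≡34, 33^8≡9, 33^16≡7, 33^32≡12, 33^64≡33, 33^128≡16, 33^256≡34, 33^512≡9, 33^1024≡7.
Since 1251 = 1 + 2 + 32 + 64 + 128 + 1024 in binary, 33^1251 ≡ 33·16·12·33·16·7 ≡ 1 (mod 37).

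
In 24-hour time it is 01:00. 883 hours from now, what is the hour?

Dividing 883 by 24 gives quotient 36 and remainder 19.
(1 + 19) mod 24 = 20.

20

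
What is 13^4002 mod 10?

9

The units digit of 13^n cycles with period 4: 3, 9, 7, 1, …
4002 leaves remainder 2 on division by 4, so 13^4002 ends in 9.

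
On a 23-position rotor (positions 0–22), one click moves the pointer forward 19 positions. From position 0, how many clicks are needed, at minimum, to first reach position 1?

19·17 = 323 = 14·23 + 1, so 19⁻¹ ≡ 17 (mod 23).

17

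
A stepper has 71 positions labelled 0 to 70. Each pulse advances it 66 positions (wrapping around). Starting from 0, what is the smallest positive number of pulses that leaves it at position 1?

71 = 1·66 + 5
66 = 13·5 + 1
5 = 5·1 + 0
Back-substituting gives 66·14 ≡ 1 (mod 71).

14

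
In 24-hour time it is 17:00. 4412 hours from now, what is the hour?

13

4412 − 183·24 = 20, so 4412 ≡ 20 (mod 24).
(17 + 20) mod 24 = 13.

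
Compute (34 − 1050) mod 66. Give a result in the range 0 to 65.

1050 mod 66 = 60 (since 15·66 = 990).
(34 − 60) mod 66 = 40.

40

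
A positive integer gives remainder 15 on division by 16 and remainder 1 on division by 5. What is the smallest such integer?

31

x ≡ 1 (mod 5) gives x ∈ {1, 6, 11, 16, 21, 26, 31}.
The first of these with x mod 16 = 15 is 31.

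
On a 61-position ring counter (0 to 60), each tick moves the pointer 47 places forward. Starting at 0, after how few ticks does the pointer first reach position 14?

The inverse of 47 mod 61 is 13 (since 47·13 = 611 ≡ 1).
Multiplying both sides by 13: x ≡ 13·14 = 182 ≡ 60 (mod 61).

60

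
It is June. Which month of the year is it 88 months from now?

October

88 = 7·12 + 4, so 88 mod 12 = 4.
June + 4 months → October.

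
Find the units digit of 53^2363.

7

The units digit of 53^n cycles with period 4: 3, 9, 7, 1, …
2363 mod 4 = 3, so the last digit matches 3^3 = 7.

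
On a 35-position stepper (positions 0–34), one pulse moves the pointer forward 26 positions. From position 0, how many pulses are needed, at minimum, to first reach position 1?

31

26·31 = 806 = 23·35 + 1, so 26⁻¹ ≡ 31 (mod 35).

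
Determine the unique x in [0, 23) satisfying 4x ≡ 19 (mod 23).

4⁻¹ ≡ 6 (mod 23) because 4·6 = 24 = 1·23 + 1.
So x ≡ 6·19 = 114 ≡ 22 (mod 23).

22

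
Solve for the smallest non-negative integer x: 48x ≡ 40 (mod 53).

45

48⁻¹ ≡ 21 (mod 53) because 48·21 = 1008 = 19·53 + 1.
Multiplying both sides by 21: x ≡ 21·40 = 840 ≡ 45 (mod 53).
Check: 48·45 = 2160 = 40·53 + 40.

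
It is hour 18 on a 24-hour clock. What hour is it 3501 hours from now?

15

3501 mod 24 = 21 (since 145·24 = 3480).
(18 + 21) mod 24 = 15.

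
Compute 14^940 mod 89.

22

Successive squares of 14 mod 89: 14^1≡14, 14^2≡18, 14^4≡57, 14^8≡45, 14^16≡67, 14^32≡39, 14^64≡8, 14^128≡64, 14^256≡2, 14^512≡4.
Since 940 = 4 + 8 + 32 + 128 + 256 + 512 in binary, 14^940 ≡ 57·45·39·64·2·4 ≡ 22 (mod 89).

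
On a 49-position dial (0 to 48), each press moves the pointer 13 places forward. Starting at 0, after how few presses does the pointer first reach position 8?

27

13⁻¹ ≡ 34 (mod 49) because 13·34 = 442 = 9·49 + 1.
So x ≡ 34·8 = 272 ≡ 27 (mod 49).
Check: 13·27 = 351 = 7·49 + 8.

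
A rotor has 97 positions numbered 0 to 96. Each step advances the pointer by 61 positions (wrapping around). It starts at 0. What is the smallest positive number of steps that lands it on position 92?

19

61⁻¹ ≡ 35 (mod 97) because 61·35 = 2135 = 22·97 + 1.
So x ≡ 35·92 = 3220 ≡ 19 (mod 97).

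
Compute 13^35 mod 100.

Successive squares of 13 mod 100: 13^1≡13, 13^2≡69, 13^4≡61, 13^8≡21, 13^16≡41, 13^32≡81.
Since 35 = 1 + 2 + 32 in binary, 13^35 ≡ 13·69·81 ≡ 57 (mod 100).

57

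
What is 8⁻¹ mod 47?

6

47 = 5·8 + 7
8 = 1·7 + 1
7 = 7·1 + 0
Back-substituting gives 8·6 ≡ 1 (mod 47).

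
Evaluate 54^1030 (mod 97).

Successive squares of 54 mod 97: 54^1≡54, 54^2≡6, 54^4≡36, 54^8≡35, 54^16≡61, 54^32≡35, 54^64≡61, 54^128≡35, 54^256≡61, 54^512≡35, 54^1024≡61.
1030 = 2 + 4 + 1024, so 54^1030 ≡ 6·36·61 ≡ 81 (mod 97).

81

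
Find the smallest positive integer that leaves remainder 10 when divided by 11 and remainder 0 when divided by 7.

21

Since 7·8 ≡ 1 (mod 11), take x = 0 + 7·((10−0)·8 mod 11) = 0 + 7·3 = 21.
Check: 21 mod 11 = 10, 21 mod 7 = 0.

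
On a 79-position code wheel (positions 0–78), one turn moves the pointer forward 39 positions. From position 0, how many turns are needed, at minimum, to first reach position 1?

77

39·77 = 3003 = 38·79 + 1, so 39⁻¹ ≡ 77 (mod 79).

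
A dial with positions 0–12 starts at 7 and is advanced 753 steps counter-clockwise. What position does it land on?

8

753 = 57·13 + 12, so 753 mod 13 = 12.
(7 − 12) mod 13 = 8.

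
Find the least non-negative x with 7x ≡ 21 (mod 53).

3

The inverse of 7 mod 53 is 38 (since 7·38 = 266 ≡ 1).
So x ≡ 38·21 = 798 ≡ 3 (mod 53).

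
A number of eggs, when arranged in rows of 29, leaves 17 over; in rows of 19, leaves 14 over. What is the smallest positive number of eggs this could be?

394

x ≡ 14 (mod 19) gives x ∈ {14, 33, 52, 71, 90, 109, 128, 147, …}.
The first of these with x mod 29 = 17 is 394.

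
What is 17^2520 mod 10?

1

Powers of 7 mod 10 repeat with period 4: 7, 9, 3, 1.
2520 leaves remainder 0 on division by 4, so 17^2520 ends in 1.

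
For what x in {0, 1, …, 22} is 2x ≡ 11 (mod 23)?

The inverse of 2 mod 23 is 12 (since 2·12 = 24 ≡ 1).
Multiplying both sides by 12: x ≡ 12·11 = 132 ≡ 17 (mod 23).

17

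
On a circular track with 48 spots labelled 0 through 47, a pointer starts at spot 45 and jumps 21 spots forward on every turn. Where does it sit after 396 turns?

396·21 = 8316.
8316 − 173·48 = 12, so 8316 ≡ 12 (mod 48).
(45 + 12) mod 48 = 9.

9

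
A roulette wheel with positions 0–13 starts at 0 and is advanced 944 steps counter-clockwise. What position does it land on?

944 mod 14 = 6 (since 67·14 = 938).
(0 − 6) mod 14 = 8.

8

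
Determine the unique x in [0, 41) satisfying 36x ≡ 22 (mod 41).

36⁻¹ ≡ 8 (mod 41) because 36·8 = 288 = 7·41 + 1.
So x ≡ 8·22 = 176 ≡ 12 (mod 41).

12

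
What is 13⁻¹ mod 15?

13·7 = 91 = 6·15 + 1, so 13⁻¹ ≡ 7 (mod 15).

7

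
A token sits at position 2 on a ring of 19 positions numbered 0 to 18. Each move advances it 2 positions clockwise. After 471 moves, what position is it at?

13

471·2 = 942.
942 = 49·19 + 11, so 942 mod 19 = 11.
(2 + 11) mod 19 = 13.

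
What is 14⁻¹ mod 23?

5

14·5 = 70 = 3·23 + 1, so 14⁻¹ ≡ 5 (mod 23).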